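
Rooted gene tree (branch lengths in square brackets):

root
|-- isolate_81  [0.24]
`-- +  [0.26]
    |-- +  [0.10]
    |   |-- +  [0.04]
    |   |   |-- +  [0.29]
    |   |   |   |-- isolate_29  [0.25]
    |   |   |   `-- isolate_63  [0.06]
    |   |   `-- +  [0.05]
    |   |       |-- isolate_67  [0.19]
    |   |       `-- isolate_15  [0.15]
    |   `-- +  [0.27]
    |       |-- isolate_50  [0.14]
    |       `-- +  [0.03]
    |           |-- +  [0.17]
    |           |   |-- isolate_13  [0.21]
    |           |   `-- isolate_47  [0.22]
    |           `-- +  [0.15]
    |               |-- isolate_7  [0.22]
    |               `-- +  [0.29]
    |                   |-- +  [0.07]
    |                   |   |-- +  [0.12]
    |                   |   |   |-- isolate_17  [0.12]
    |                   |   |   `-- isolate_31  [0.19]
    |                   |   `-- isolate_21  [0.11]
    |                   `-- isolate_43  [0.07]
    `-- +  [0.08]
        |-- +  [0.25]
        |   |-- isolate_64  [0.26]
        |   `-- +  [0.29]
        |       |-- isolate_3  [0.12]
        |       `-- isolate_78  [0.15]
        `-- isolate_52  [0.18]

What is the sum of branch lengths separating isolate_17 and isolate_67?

The path runs isolate_17 → … → MRCA → … → isolate_67; the MRCA is the node subtending (((isolate_29,isolate_63),(isolate_67,isolate_15)),(isolate_50,((isolate_13,isolate_47),(isolate_7,(((isolate_17,isolate_31),isolate_21),isolate_43))))).
Branch lengths along that path: 0.12 + 0.12 + 0.07 + 0.29 + 0.15 + 0.03 + 0.27 + 0.04 + 0.05 + 0.19 = 1.33.

1.33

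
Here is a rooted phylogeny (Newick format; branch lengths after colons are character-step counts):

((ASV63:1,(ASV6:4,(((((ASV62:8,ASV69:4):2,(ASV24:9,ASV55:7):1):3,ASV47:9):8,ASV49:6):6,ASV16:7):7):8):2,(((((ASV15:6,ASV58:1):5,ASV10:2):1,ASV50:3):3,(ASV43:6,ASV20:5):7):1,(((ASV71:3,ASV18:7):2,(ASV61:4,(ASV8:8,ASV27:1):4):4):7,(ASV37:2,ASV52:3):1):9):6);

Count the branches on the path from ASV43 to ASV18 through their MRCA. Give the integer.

The MRCA of ASV43 and ASV18 is the node subtending (((((ASV15,ASV58),ASV10),ASV50),(ASV43,ASV20)),(((ASV71,ASV18),(ASV61,(ASV8,ASV27))),(ASV37,ASV52))).
From ASV43 up to that node: 3 branches. From ASV18 up to the same node: 4 branches. Total: 3 + 4 = 7.

7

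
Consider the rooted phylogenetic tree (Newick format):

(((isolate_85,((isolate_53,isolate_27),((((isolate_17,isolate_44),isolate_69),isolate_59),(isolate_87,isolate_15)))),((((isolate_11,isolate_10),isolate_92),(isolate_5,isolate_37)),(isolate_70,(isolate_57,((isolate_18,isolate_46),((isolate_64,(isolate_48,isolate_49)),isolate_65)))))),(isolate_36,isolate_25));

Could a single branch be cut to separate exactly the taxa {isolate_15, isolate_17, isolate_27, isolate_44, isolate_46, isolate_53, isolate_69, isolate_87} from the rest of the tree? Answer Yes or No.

No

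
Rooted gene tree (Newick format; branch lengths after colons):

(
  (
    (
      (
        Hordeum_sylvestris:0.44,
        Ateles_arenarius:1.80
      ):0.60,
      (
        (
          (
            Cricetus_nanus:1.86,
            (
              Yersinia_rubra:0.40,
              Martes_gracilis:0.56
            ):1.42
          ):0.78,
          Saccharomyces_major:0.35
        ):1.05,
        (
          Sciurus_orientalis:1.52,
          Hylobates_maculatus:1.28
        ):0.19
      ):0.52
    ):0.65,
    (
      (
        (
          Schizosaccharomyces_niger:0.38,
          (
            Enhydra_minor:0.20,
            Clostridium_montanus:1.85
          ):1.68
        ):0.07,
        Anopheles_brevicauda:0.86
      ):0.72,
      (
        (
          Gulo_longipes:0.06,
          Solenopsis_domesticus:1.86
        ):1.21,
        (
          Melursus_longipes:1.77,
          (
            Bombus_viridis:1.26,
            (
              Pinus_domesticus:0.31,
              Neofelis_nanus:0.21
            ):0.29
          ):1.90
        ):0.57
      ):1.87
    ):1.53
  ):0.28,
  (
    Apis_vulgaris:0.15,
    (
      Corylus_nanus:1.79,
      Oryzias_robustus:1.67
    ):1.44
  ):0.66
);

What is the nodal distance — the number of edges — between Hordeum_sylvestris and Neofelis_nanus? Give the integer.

The MRCA of Hordeum_sylvestris and Neofelis_nanus is the node subtending (((Hordeum_sylvestris,Ateles_arenarius),(((Cricetus_nanus,(Yersinia_rubra,Martes_gracilis)),Saccharomyces_major),(Sciurus_orientalis,Hylobates_maculatus))),(((Schizosaccharomyces_niger,(Enhydra_minor,Clostridium_montanus)),Anopheles_brevicauda),((Gulo_longipes,Solenopsis_domesticus),(Melursus_longipes,(Bombus_viridis,(Pinus_domesticus,Neofelis_nanus)))))).
From Hordeum_sylvestris up to that node: 3 branches. From Neofelis_nanus up to the same node: 6 branches. Total: 3 + 6 = 9.

9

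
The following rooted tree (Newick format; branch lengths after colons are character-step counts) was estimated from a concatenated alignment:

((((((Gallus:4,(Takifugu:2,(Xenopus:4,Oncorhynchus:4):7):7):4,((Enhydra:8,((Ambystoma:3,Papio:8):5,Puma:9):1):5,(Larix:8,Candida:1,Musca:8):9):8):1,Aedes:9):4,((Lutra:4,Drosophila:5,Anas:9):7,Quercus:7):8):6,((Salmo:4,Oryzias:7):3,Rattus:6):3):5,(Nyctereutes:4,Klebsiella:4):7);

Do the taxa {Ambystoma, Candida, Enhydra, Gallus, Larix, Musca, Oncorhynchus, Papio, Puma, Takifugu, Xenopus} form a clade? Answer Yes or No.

Yes

The most recent common ancestor of these taxa subtends ((Gallus,(Takifugu,(Xenopus,Oncorhynchus))),((Enhydra,((Ambystoma,Papio),Puma)),(Larix,Candida,Musca))).
That clade has exactly 11 tips — every listed taxon and nothing else — so the group is monophyletic.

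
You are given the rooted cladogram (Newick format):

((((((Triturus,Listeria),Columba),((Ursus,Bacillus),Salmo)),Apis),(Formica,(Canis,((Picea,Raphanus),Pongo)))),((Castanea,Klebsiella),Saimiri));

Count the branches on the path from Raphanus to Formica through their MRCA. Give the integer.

5

The MRCA of Raphanus and Formica is the node subtending (Formica,(Canis,((Picea,Raphanus),Pongo))).
From Raphanus up to that node: 4 branches. From Formica up to the same node: 1 branch. Total: 4 + 1 = 5.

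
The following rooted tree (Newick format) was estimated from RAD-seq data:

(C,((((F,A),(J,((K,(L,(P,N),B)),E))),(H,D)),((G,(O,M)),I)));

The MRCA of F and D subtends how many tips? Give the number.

The MRCA of F and D is the node subtending (((F,A),(J,((K,(L,(P,N),B)),E))),(H,D)).
That clade contains 11 terminal taxa: A, B, D, E, F, H, J, K, L, N, P.

11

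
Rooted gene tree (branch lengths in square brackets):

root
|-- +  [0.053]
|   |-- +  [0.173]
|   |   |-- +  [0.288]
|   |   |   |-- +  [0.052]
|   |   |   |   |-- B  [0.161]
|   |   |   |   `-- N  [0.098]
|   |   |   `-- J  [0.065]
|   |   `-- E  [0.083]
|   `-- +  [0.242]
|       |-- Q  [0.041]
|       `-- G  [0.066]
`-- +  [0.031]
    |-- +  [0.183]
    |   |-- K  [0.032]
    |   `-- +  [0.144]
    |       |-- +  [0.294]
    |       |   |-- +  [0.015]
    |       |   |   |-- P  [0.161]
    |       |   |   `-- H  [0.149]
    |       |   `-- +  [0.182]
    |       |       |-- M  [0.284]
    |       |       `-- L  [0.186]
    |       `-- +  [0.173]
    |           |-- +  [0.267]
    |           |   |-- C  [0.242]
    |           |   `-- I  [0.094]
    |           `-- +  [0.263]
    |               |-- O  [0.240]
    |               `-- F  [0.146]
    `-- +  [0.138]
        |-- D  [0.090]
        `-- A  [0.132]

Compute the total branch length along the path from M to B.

The path runs M → … → MRCA → … → B; the MRCA is the root of the tree.
Branch lengths along that path: 0.284 + 0.182 + 0.294 + 0.144 + 0.183 + 0.031 + 0.053 + 0.173 + 0.288 + 0.052 + 0.161 = 1.845.

1.845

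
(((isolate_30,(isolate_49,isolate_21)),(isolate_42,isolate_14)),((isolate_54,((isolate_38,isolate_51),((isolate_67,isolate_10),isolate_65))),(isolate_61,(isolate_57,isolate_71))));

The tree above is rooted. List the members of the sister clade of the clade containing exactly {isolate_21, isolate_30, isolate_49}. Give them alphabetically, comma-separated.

The clade containing exactly {isolate_21, isolate_30, isolate_49} attaches to the tree at the node subtending ((isolate_30,(isolate_49,isolate_21)),(isolate_42,isolate_14)).
The other lineage descending from that same node — the sister group — is (isolate_42,isolate_14); its 2 tips in alphabetical order are the answer.

isolate_14, isolate_42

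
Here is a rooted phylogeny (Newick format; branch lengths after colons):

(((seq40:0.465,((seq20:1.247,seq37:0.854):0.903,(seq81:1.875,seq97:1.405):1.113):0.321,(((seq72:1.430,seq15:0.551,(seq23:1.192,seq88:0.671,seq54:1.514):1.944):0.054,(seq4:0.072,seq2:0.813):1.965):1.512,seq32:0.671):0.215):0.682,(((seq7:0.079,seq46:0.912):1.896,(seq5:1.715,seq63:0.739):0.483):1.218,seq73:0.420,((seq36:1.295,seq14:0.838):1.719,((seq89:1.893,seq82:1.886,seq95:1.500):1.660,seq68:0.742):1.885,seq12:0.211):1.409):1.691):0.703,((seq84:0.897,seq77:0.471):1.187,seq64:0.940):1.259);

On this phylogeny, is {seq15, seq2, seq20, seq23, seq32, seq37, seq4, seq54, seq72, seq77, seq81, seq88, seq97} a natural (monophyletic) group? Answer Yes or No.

The MRCA of the listed taxa is the root, so the smallest clade containing them is the whole tree.
That clade also contains seq12, seq14, seq36, seq40, seq46, seq5, seq63, seq64, seq68, seq7, seq73, seq82, seq84, seq89, seq95, which are not in the proposed group, so the group is not monophyletic.

No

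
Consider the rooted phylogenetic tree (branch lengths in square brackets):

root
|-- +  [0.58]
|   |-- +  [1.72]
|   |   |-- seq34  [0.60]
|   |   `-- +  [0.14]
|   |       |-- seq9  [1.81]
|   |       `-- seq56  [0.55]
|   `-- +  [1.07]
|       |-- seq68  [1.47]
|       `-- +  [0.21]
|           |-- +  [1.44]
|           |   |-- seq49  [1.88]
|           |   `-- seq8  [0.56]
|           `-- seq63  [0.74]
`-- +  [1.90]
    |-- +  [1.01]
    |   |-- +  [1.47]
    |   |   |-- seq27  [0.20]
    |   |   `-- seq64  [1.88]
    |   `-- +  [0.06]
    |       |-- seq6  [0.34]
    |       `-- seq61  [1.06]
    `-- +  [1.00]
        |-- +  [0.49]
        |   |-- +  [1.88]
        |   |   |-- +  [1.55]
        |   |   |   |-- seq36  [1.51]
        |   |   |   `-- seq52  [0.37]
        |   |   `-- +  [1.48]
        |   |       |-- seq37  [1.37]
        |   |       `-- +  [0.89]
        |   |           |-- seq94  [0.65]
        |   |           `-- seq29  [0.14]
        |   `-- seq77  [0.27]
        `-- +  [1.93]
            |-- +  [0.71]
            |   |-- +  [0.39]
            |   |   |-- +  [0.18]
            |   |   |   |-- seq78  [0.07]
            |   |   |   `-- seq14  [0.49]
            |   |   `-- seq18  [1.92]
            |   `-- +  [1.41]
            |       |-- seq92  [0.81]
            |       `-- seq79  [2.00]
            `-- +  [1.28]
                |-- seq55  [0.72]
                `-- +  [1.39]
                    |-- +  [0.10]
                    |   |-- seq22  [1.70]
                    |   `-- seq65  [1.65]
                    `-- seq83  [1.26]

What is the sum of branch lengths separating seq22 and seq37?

11.62

The path runs seq22 → … → MRCA → … → seq37; the MRCA is the node subtending ((((seq36,seq52),(seq37,(seq94,seq29))),seq77),((((seq78,seq14),seq18),(seq92,seq79)),(seq55,((seq22,seq65),seq83)))).
Branch lengths along that path: 1.70 + 0.10 + 1.39 + 1.28 + 1.93 + 0.49 + 1.88 + 1.48 + 1.37 = 11.62.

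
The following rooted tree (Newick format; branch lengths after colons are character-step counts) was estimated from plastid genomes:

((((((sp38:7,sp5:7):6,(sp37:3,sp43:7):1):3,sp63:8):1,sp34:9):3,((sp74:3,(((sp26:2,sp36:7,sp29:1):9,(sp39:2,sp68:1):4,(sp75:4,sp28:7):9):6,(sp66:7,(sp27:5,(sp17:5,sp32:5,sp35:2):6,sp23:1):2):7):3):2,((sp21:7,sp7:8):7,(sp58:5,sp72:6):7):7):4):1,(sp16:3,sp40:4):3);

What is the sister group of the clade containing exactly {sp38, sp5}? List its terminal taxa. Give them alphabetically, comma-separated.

sp37, sp43

The clade containing exactly {sp38, sp5} attaches to the tree at the node subtending ((sp38,sp5),(sp37,sp43)).
The other lineage descending from that same node — the sister group — is (sp37,sp43); its 2 tips in alphabetical order are the answer.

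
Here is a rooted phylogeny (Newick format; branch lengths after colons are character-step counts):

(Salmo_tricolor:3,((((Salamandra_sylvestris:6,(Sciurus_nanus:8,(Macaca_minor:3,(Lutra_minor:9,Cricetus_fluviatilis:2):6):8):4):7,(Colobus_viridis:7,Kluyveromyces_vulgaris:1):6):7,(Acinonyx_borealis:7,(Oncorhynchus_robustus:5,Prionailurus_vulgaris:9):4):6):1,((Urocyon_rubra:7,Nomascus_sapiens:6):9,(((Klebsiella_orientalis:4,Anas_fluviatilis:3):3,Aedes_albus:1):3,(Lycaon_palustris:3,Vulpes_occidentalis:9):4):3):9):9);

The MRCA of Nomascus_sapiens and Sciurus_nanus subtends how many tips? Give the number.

17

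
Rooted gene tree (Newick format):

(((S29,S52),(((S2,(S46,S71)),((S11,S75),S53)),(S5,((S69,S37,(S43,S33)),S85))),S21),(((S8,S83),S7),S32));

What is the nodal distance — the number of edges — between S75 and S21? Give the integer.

The MRCA of S75 and S21 is the node subtending ((S29,S52),(((S2,(S46,S71)),((S11,S75),S53)),(S5,((S69,S37,(S43,S33)),S85))),S21).
From S75 up to that node: 5 branches. From S21 up to the same node: 1 branch. Total: 5 + 1 = 6.

6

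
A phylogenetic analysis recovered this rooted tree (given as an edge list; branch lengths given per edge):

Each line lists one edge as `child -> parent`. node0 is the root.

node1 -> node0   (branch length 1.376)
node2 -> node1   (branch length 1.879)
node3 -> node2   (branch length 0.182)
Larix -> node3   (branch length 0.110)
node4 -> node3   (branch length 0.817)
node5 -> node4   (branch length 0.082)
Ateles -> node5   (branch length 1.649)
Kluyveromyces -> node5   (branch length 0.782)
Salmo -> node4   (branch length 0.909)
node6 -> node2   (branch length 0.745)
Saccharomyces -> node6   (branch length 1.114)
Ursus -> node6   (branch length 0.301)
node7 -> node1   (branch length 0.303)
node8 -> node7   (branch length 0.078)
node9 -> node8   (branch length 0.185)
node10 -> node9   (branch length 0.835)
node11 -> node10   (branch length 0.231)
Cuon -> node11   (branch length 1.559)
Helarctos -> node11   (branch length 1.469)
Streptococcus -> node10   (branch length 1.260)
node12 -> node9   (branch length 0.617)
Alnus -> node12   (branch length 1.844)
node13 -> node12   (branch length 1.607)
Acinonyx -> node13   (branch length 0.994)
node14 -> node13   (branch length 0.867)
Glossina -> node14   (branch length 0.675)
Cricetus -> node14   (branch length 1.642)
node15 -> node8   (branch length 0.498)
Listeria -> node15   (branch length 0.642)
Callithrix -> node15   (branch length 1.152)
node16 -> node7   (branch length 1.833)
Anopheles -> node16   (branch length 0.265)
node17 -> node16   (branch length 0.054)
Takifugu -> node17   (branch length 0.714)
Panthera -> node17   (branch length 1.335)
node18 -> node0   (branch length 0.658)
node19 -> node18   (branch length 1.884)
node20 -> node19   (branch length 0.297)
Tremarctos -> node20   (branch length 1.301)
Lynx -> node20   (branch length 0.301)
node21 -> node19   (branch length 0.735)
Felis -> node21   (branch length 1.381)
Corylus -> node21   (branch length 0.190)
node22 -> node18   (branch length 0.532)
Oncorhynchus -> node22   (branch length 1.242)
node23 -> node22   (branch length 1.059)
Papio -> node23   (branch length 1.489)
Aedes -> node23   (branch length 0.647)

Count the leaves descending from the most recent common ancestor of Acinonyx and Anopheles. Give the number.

The MRCA of Acinonyx and Anopheles is the node subtending (((((Cuon,Helarctos),Streptococcus),(Alnus,(Acinonyx,(Glossina,Cricetus)))),(Listeria,Callithrix)),(Anopheles,(Takifugu,Panthera))).
That clade contains 12 terminal taxa: Acinonyx, Alnus, Anopheles, Callithrix, Cricetus, Cuon, Glossina, Helarctos, Listeria, Panthera, Streptococcus, Takifugu.

12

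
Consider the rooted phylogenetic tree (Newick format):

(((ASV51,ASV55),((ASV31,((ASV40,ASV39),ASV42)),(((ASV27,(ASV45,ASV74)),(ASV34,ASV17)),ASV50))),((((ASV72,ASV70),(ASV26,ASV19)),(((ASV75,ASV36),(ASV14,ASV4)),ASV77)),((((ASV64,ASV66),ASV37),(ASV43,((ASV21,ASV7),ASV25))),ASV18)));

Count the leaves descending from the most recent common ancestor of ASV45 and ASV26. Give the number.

The MRCA of ASV45 and ASV26 is the root, so the clade is the entire tree.
That clade contains 29 terminal taxa: ASV14, ASV17, ASV18, ASV19, ASV21, ASV25, ASV26, ASV27, ASV31, ASV34, ASV36, ASV37, ASV39, ASV4, ASV40, ASV42, ASV43, ASV45, ASV50, ASV51, ASV55, ASV64, ASV66, ASV7, ASV70, ASV72, ASV74, ASV75, ASV77.

29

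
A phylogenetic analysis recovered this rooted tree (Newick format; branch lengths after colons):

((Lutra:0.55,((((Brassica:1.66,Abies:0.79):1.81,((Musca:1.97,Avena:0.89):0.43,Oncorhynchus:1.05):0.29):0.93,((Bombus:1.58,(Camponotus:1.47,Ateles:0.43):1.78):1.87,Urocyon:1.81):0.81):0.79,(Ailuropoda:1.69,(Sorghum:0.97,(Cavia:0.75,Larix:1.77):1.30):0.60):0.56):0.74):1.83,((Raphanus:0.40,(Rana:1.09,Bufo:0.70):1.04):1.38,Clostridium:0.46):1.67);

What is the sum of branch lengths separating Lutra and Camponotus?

8.01

The path runs Lutra → … → MRCA → … → Camponotus; the MRCA is the node subtending (Lutra,((((Brassica,Abies),((Musca,Avena),Oncorhynchus)),((Bombus,(Camponotus,Ateles)),Urocyon)),(Ailuropoda,(Sorghum,(Cavia,Larix))))).
Branch lengths along that path: 0.55 + 0.74 + 0.79 + 0.81 + 1.87 + 1.78 + 1.47 = 8.01.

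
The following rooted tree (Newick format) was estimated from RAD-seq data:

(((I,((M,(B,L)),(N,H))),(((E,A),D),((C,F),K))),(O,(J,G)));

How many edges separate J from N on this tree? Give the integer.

The MRCA of J and N is the root of the tree.
From J up to that node: 3 branches. From N up to the same node: 5 branches. Total: 3 + 5 = 8.

8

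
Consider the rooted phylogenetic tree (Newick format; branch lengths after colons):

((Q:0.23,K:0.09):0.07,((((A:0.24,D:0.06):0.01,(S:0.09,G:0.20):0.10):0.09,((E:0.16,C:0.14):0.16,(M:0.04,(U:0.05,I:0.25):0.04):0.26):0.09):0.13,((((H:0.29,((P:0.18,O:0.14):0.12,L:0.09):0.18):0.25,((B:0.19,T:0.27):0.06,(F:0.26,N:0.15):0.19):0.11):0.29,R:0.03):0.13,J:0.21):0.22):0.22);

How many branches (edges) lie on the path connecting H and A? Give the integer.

9

The MRCA of H and A is the node subtending ((((A,D),(S,G)),((E,C),(M,(U,I)))),((((H,((P,O),L)),((B,T),(F,N))),R),J)).
From H up to that node: 5 branches. From A up to the same node: 4 branches. Total: 5 + 4 = 9.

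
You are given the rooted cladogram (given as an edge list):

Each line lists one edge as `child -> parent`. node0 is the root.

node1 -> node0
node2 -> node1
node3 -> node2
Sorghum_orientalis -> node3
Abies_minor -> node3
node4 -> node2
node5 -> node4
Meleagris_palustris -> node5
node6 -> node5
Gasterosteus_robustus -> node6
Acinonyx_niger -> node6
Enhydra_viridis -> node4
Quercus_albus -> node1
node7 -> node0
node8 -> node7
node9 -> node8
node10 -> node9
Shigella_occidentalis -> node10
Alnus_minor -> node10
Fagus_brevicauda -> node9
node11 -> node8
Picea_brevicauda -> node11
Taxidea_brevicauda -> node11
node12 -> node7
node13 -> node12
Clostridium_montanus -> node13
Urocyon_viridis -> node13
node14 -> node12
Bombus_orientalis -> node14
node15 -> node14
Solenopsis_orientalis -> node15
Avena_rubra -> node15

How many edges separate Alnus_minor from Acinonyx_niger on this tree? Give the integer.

The MRCA of Alnus_minor and Acinonyx_niger is the root of the tree.
From Alnus_minor up to that node: 5 branches. From Acinonyx_niger up to the same node: 6 branches. Total: 5 + 6 = 11.

11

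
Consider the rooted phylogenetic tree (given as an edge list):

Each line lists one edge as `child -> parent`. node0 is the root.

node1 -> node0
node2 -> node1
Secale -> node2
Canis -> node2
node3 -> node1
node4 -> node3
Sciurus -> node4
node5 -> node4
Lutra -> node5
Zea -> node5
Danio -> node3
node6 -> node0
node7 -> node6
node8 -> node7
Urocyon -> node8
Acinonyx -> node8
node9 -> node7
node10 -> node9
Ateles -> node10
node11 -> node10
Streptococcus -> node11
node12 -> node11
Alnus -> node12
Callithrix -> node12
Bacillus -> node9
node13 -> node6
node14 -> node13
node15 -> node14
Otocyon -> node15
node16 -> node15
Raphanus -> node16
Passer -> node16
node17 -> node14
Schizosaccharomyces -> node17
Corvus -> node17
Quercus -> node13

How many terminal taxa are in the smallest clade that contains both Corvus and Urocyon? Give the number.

The MRCA of Corvus and Urocyon is the node subtending (((Urocyon,Acinonyx),((Ateles,(Streptococcus,(Alnus,Callithrix))),Bacillus)),(((Otocyon,(Raphanus,Passer)),(Schizosaccharomyces,Corvus)),Quercus)).
That clade contains 13 terminal taxa: Acinonyx, Alnus, Ateles, Bacillus, Callithrix, Corvus, Otocyon, Passer, Quercus, Raphanus, Schizosaccharomyces, Streptococcus, Urocyon.

13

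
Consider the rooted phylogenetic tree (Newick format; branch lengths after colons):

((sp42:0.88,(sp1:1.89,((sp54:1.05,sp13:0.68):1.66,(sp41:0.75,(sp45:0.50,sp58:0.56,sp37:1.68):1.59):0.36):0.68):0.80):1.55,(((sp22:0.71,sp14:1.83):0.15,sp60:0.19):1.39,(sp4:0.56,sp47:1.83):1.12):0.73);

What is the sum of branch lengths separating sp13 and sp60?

7.68

The path runs sp13 → … → MRCA → … → sp60; the MRCA is the root of the tree.
Branch lengths along that path: 0.68 + 1.66 + 0.68 + 0.80 + 1.55 + 0.73 + 1.39 + 0.19 = 7.68.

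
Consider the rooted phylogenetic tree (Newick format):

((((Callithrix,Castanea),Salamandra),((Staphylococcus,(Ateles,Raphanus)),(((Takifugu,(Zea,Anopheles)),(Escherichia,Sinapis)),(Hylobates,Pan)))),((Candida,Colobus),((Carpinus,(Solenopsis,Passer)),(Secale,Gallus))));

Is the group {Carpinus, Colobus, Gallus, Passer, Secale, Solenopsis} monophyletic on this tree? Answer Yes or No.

No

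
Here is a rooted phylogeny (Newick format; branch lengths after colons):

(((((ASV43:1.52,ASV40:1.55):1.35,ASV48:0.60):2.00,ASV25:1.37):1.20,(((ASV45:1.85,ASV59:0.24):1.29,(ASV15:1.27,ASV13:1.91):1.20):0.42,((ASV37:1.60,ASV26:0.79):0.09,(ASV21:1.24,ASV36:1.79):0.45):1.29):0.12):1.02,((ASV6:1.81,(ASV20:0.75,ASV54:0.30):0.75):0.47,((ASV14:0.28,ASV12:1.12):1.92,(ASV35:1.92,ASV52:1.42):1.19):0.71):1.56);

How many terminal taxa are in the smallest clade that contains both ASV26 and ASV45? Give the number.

The MRCA of ASV26 and ASV45 is the node subtending (((ASV45,ASV59),(ASV15,ASV13)),((ASV37,ASV26),(ASV21,ASV36))).
That clade contains 8 terminal taxa: ASV13, ASV15, ASV21, ASV26, ASV36, ASV37, ASV45, ASV59.

8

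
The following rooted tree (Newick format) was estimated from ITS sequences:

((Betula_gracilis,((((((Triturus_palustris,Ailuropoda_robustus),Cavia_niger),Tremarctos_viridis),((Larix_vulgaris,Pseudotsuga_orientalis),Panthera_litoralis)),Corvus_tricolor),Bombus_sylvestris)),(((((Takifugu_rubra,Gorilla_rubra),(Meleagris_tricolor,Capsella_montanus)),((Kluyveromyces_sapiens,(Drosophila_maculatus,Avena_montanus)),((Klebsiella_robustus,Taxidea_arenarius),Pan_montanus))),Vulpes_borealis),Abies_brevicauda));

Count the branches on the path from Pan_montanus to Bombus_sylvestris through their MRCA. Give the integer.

9

The MRCA of Pan_montanus and Bombus_sylvestris is the root of the tree.
From Pan_montanus up to that node: 6 branches. From Bombus_sylvestris up to the same node: 3 branches. Total: 6 + 3 = 9.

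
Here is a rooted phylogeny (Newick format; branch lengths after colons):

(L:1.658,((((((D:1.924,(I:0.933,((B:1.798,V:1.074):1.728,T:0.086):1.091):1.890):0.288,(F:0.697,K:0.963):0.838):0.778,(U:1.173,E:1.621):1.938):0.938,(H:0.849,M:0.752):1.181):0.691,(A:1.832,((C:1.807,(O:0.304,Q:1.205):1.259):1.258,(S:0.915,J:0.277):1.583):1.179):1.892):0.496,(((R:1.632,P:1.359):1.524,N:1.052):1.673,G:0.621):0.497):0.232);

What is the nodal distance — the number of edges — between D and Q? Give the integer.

The MRCA of D and Q is the node subtending (((((D,(I,((B,V),T))),(F,K)),(U,E)),(H,M)),(A,((C,(O,Q)),(S,J)))).
From D up to that node: 5 branches. From Q up to the same node: 5 branches. Total: 5 + 5 = 10.

10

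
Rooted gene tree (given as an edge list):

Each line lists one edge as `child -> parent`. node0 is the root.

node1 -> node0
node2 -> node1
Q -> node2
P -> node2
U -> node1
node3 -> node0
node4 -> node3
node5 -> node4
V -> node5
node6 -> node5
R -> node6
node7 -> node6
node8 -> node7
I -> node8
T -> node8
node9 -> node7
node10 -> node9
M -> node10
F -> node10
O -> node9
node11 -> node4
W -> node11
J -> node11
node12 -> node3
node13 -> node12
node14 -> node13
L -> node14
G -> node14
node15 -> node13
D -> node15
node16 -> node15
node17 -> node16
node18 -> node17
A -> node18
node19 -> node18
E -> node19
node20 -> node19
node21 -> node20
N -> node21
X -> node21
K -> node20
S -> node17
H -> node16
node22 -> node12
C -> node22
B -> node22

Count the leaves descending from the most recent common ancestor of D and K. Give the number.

8

The MRCA of D and K is the node subtending (D,(((A,(E,((N,X),K))),S),H)).
That clade contains 8 terminal taxa: A, D, E, H, K, N, S, X.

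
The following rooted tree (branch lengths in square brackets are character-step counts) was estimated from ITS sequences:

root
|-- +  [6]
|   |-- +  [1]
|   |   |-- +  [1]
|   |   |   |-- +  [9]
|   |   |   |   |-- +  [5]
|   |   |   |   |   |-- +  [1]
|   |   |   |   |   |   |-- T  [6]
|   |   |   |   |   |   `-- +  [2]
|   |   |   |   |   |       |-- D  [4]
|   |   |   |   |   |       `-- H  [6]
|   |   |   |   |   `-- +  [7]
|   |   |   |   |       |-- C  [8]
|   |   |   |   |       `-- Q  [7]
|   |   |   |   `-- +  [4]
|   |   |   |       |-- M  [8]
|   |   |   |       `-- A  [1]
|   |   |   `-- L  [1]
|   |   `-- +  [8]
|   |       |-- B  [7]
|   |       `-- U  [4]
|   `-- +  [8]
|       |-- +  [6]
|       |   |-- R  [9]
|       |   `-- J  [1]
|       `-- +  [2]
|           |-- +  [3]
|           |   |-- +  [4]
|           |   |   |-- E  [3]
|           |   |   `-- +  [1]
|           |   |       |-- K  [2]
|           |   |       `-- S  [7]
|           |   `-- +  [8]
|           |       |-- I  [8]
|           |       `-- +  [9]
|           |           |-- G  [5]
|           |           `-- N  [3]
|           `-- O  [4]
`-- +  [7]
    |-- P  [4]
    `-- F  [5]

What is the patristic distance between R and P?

40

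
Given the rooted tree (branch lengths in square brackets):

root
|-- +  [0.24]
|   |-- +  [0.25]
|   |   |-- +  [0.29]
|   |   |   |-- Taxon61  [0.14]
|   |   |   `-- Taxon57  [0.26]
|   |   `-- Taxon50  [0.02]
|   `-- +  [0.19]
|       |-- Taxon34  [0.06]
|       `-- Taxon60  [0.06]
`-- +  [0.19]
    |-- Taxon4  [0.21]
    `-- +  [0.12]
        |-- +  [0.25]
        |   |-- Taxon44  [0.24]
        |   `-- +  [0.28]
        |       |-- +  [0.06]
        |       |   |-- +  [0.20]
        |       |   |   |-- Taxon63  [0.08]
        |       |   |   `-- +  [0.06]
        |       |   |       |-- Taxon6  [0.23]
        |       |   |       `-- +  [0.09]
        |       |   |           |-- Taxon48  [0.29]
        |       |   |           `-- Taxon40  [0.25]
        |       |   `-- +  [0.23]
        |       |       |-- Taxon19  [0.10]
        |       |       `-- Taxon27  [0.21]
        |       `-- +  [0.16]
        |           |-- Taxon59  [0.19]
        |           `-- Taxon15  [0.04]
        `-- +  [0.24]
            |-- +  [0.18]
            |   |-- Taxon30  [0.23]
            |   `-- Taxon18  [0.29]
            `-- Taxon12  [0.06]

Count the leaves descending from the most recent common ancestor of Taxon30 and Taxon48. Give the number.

The MRCA of Taxon30 and Taxon48 is the node subtending ((Taxon44,(((Taxon63,(Taxon6,(Taxon48,Taxon40))),(Taxon19,Taxon27)),(Taxon59,Taxon15))),((Taxon30,Taxon18),Taxon12)).
That clade contains 12 terminal taxa: Taxon12, Taxon15, Taxon18, Taxon19, Taxon27, Taxon30, Taxon40, Taxon44, Taxon48, Taxon59, Taxon6, Taxon63.

12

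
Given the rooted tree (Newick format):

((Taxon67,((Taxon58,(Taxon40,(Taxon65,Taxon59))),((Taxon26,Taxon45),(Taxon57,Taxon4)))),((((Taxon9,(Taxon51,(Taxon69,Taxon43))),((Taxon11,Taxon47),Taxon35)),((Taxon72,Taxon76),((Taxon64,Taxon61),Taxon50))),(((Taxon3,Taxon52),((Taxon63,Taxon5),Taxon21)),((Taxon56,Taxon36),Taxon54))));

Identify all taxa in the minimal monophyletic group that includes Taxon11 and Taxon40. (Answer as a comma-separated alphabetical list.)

Taxon11, Taxon21, Taxon26, Taxon3, Taxon35, Taxon36, Taxon4, Taxon40, Taxon43, Taxon45, Taxon47, Taxon5, Taxon50, Taxon51, Taxon52, Taxon54, Taxon56, Taxon57, Taxon58, Taxon59, Taxon61, Taxon63, Taxon64, Taxon65, Taxon67, Taxon69, Taxon72, Taxon76, Taxon9

Tracing Taxon11: it sits inside (Taxon11,Taxon47).
Tracing Taxon40: it sits inside (Taxon40,(Taxon65,Taxon59)).
The smallest clade enclosing both is the whole tree (their MRCA is the root), so the answer is all 29 tips in alphabetical order.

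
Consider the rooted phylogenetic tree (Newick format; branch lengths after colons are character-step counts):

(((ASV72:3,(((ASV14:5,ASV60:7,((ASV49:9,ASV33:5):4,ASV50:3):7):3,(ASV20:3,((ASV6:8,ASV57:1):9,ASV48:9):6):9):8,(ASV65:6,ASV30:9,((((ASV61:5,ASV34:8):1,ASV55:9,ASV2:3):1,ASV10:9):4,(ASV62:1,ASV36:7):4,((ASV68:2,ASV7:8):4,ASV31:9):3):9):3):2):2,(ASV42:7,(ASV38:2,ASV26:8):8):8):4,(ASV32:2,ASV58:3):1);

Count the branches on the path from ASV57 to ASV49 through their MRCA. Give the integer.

The MRCA of ASV57 and ASV49 is the node subtending ((ASV14,ASV60,((ASV49,ASV33),ASV50)),(ASV20,((ASV6,ASV57),ASV48))).
From ASV57 up to that node: 4 branches. From ASV49 up to the same node: 4 branches. Total: 4 + 4 = 8.

8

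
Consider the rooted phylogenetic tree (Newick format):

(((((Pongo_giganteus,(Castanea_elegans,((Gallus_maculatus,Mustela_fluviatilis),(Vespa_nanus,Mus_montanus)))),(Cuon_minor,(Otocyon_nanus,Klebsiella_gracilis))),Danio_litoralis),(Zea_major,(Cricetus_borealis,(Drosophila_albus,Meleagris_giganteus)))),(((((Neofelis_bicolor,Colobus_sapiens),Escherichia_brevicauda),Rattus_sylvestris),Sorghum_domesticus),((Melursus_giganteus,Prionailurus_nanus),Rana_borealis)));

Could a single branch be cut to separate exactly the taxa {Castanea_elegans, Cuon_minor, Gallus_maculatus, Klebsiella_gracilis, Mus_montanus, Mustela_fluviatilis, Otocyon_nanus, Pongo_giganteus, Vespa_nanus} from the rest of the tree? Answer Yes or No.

The most recent common ancestor of these taxa subtends ((Pongo_giganteus,(Castanea_elegans,((Gallus_maculatus,Mustela_fluviatilis),(Vespa_nanus,Mus_montanus)))),(Cuon_minor,(Otocyon_nanus,Klebsiella_gracilis))).
That clade has exactly 9 tips — every listed taxon and nothing else — so the group is monophyletic.

Yes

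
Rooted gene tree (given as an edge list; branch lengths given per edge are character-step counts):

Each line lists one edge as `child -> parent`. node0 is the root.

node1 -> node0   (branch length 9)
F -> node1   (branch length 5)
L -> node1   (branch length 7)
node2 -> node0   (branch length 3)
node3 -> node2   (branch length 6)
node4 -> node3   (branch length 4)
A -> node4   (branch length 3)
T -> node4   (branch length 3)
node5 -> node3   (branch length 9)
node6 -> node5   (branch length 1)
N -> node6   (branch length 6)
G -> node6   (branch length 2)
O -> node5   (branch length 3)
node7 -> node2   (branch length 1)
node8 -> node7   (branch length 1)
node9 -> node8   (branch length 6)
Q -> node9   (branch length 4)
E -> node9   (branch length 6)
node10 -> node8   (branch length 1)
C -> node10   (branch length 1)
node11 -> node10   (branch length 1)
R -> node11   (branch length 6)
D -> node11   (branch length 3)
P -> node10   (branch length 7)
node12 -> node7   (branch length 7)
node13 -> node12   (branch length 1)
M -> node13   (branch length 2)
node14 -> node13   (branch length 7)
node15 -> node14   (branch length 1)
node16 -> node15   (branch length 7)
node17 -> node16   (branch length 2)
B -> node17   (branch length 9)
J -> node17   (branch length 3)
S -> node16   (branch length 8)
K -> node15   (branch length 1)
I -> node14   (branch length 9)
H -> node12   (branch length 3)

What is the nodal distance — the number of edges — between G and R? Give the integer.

9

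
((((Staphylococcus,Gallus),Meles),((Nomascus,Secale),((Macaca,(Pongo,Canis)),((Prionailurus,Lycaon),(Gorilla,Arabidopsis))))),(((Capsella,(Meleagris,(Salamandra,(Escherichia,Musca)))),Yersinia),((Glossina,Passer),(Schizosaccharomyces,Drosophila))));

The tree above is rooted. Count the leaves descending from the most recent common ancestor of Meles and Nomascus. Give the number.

12

The MRCA of Meles and Nomascus is the node subtending (((Staphylococcus,Gallus),Meles),((Nomascus,Secale),((Macaca,(Pongo,Canis)),((Prionailurus,Lycaon),(Gorilla,Arabidopsis))))).
That clade contains 12 terminal taxa: Arabidopsis, Canis, Gallus, Gorilla, Lycaon, Macaca, Meles, Nomascus, Pongo, Prionailurus, Secale, Staphylococcus.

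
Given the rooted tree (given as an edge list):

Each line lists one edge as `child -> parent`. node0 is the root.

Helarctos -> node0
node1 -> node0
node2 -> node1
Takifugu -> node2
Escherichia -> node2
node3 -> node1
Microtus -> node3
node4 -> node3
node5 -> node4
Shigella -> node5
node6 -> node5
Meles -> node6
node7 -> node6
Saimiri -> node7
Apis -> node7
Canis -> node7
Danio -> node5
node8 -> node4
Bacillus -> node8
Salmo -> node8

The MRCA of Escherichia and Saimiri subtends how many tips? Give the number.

11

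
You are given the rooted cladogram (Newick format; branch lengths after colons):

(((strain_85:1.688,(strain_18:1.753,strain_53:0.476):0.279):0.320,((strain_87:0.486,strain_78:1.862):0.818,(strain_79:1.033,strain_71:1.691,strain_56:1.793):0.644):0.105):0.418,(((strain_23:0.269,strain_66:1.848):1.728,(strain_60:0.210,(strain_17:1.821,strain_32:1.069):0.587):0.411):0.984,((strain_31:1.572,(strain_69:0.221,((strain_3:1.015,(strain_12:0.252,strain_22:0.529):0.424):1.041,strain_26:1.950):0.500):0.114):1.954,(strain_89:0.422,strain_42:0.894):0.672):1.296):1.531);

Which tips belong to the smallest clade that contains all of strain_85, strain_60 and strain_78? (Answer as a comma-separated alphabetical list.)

Tracing strain_85: it sits inside (strain_85,(strain_18,strain_53)).
Tracing strain_60: it sits inside (strain_60,(strain_17,strain_32)).
Tracing strain_78: it sits inside (strain_87,strain_78).
The smallest clade enclosing all 3 is the whole tree (their MRCA is the root), so the answer is all 21 tips in alphabetical order.

strain_12, strain_17, strain_18, strain_22, strain_23, strain_26, strain_3, strain_31, strain_32, strain_42, strain_53, strain_56, strain_60, strain_66, strain_69, strain_71, strain_78, strain_79, strain_85, strain_87, strain_89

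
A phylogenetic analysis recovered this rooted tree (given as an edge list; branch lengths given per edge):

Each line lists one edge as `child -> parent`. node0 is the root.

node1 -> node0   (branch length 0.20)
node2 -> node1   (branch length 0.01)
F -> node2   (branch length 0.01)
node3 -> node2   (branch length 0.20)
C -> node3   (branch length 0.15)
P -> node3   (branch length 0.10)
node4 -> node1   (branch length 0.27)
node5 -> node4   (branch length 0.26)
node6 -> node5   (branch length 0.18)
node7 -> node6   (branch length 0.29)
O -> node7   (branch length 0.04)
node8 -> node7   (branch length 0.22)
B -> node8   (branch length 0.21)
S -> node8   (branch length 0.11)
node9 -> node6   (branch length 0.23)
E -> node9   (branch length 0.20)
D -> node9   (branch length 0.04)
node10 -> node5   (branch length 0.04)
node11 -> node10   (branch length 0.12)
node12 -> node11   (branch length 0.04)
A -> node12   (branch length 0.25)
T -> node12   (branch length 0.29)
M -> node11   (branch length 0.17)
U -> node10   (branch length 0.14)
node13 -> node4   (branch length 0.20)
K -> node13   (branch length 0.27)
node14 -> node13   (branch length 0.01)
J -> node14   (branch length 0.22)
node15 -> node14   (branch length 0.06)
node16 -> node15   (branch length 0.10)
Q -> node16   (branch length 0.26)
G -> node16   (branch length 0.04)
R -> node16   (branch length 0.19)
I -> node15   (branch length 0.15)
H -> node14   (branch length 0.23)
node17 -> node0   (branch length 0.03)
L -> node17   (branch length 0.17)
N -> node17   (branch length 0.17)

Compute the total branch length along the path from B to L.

The path runs B → … → MRCA → … → L; the MRCA is the root of the tree.
Branch lengths along that path: 0.21 + 0.22 + 0.29 + 0.18 + 0.26 + 0.27 + 0.20 + 0.03 + 0.17 = 1.83.

1.83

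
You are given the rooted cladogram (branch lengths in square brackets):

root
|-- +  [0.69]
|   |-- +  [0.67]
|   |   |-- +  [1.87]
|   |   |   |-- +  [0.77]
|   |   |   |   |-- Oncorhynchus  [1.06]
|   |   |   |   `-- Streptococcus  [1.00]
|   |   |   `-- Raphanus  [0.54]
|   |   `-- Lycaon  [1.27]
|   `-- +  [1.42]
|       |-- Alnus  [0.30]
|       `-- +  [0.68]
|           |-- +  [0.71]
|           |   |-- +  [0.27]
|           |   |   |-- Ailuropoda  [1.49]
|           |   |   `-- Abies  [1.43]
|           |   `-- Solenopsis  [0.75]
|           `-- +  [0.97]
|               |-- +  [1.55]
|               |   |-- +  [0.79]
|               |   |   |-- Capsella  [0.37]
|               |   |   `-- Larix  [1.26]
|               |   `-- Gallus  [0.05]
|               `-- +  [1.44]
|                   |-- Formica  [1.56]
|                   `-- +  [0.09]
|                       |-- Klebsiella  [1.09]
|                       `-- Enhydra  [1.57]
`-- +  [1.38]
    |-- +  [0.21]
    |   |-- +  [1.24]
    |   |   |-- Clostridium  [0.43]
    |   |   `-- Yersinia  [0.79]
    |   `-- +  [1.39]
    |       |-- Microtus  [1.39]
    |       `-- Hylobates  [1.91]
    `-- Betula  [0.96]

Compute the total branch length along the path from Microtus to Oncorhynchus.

The path runs Microtus → … → MRCA → … → Oncorhynchus; the MRCA is the root of the tree.
Branch lengths along that path: 1.39 + 1.39 + 0.21 + 1.38 + 0.69 + 0.67 + 1.87 + 0.77 + 1.06 = 9.43.

9.43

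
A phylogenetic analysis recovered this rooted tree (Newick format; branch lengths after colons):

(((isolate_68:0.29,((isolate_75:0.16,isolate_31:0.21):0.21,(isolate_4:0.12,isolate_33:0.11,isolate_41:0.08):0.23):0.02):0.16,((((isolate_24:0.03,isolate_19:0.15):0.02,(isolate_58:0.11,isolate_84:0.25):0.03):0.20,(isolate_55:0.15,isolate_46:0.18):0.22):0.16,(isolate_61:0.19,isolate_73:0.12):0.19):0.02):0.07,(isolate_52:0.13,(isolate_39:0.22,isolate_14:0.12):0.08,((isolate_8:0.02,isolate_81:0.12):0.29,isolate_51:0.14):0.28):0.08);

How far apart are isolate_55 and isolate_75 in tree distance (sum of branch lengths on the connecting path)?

1.10

The path runs isolate_55 → … → MRCA → … → isolate_75; the MRCA is the node subtending ((isolate_68,((isolate_75,isolate_31),(isolate_4,isolate_33,isolate_41))),((((isolate_24,isolate_19),(isolate_58,isolate_84)),(isolate_55,isolate_46)),(isolate_61,isolate_73))).
Branch lengths along that path: 0.15 + 0.22 + 0.16 + 0.02 + 0.16 + 0.02 + 0.21 + 0.16 = 1.10.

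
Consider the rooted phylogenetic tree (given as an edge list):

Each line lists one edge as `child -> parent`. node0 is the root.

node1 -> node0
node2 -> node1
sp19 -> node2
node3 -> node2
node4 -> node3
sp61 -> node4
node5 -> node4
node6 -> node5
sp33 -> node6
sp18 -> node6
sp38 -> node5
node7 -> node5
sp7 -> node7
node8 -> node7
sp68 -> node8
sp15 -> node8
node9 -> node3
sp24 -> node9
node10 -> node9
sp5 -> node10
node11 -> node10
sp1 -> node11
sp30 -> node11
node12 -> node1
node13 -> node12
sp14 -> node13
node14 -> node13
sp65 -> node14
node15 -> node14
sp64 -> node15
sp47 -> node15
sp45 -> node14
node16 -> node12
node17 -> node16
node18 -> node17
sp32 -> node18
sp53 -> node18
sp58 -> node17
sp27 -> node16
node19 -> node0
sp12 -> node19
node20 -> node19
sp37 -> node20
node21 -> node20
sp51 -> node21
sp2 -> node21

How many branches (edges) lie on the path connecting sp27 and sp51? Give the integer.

8

The MRCA of sp27 and sp51 is the root of the tree.
From sp27 up to that node: 4 branches. From sp51 up to the same node: 4 branches. Total: 4 + 4 = 8.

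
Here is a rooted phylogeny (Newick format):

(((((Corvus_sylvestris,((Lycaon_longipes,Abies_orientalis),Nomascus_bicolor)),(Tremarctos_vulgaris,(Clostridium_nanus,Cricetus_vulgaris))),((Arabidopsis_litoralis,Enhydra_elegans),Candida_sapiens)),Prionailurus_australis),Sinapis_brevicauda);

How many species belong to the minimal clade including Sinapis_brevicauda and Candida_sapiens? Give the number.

12

The MRCA of Sinapis_brevicauda and Candida_sapiens is the root, so the clade is the entire tree.
That clade contains 12 terminal taxa: Abies_orientalis, Arabidopsis_litoralis, Candida_sapiens, Clostridium_nanus, Corvus_sylvestris, Cricetus_vulgaris, Enhydra_elegans, Lycaon_longipes, Nomascus_bicolor, Prionailurus_australis, Sinapis_brevicauda, Tremarctos_vulgaris.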